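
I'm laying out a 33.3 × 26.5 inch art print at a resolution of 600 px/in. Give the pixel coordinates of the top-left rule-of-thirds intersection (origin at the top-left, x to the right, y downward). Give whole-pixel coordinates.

(6660, 5300)

In pixels the canvas is 33.3 × 600 = 19980 wide and 26.5 × 600 = 15900 tall.
The top-left point is one-third across and one-third down:
x = 1 × 19980/3 ≈ 6660; y = 1 × 15900/3 ≈ 5300.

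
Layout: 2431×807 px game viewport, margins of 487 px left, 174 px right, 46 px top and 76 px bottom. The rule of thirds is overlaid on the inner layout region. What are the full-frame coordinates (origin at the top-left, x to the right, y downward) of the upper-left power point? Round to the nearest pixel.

(1077, 274)

Content width = 2431 − 487 − 174 = 1770 px; content height = 807 − 46 − 76 = 685 px.
Upper-left is one-third across and one-third down within the inner layout region.
x = 487 + 1 × 1770/3 = 487 + 590.00 ≈ 1077
y = 46 + 1 × 685/3 = 46 + 228.33 ≈ 274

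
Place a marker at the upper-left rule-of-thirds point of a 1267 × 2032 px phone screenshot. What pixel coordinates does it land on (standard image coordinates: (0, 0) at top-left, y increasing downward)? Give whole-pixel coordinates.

x = 422 px, y = 677 px

The upper-left point sits one-third of the way across and one-third of the way down.
x = 1 × 1267/3 ≈ 422; y = 1 × 2032/3 ≈ 677.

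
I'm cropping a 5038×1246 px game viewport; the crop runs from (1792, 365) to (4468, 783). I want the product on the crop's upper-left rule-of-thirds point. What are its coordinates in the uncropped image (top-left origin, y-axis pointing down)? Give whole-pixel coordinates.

Crop width = 4468 − 1792 = 2676 px; one third is 892.00 px.
Crop height = 783 − 365 = 418 px; one third is 139.33 px.
The upper-left point is one-third across and one-third down within the crop:
x = 1792 + 1 × 892.00 ≈ 2684; y = 365 + 1 × 139.33 ≈ 504.

x = 2684 px, y = 504 px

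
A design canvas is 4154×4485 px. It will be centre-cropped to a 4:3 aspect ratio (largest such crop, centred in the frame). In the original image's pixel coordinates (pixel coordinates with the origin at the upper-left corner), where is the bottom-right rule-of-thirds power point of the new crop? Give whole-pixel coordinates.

4154/4485 < 4/3, so the 4:3 crop keeps the full width 4154 and trims height to 4154 × 3/4 = 3115.50 px.
Top offset = (4485 − 3115.50)/2 = 684.75 px; left offset = 0.
Bottom-right is two-thirds across and two-thirds down within the crop:
x = 0.00 + 2 × 4154.00/3 ≈ 2769; y = 684.75 + 2 × 3115.50/3 ≈ 2762.

x = 2769 px, y = 2762 px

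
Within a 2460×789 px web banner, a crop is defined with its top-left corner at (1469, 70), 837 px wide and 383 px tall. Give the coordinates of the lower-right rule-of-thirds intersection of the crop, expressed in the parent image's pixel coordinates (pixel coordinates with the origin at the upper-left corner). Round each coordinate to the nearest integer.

One third of the crop width 837 is 279.00 px.
One third of the crop height 383 is 127.67 px.
The lower-right point is two-thirds across and two-thirds down within the crop:
x = 1469 + 2 × 279.00 ≈ 2027; y = 70 + 2 × 127.67 ≈ 325.

(2027, 325)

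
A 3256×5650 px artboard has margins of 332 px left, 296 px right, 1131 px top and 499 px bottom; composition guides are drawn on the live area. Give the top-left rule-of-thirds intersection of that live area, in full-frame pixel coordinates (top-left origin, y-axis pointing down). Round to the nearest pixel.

Content width = 3256 − 332 − 296 = 2628 px; content height = 5650 − 1131 − 499 = 4020 px.
Top-left is one-third across and one-third down within the live area.
x = 332 + 1 × 2628/3 = 332 + 876.00 ≈ 1208
y = 1131 + 1 × 4020/3 = 1131 + 1340.00 ≈ 2471

(1208, 2471)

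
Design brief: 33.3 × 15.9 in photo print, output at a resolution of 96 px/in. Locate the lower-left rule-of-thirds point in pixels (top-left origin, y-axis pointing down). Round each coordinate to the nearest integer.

In pixels the canvas is 33.3 × 96 = 3196.8 wide and 15.9 × 96 = 1526.4 tall.
The lower-left point is one-third across and two-thirds down:
x = 1 × 3196.8/3 ≈ 1066; y = 2 × 1526.4/3 ≈ 1018.

(1066, 1018)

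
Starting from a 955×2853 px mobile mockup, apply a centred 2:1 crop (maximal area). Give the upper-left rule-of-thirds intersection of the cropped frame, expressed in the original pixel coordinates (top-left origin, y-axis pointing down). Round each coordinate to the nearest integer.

955/2853 < 2/1, so the 2:1 crop keeps the full width 955 and trims height to 955 × 1/2 = 477.50 px.
Top offset = (2853 − 477.50)/2 = 1187.75 px; left offset = 0.
Upper-left is one-third across and one-third down within the crop:
x = 0.00 + 1 × 955.00/3 ≈ 318; y = 1187.75 + 1 × 477.50/3 ≈ 1347.

x = 318 px, y = 1347 px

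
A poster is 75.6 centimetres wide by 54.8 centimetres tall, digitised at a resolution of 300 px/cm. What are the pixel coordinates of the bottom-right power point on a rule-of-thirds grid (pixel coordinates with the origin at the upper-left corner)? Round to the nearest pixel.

(15120, 10960)

In pixels the canvas is 75.6 × 300 = 22680 wide and 54.8 × 300 = 16440 tall.
The bottom-right point is two-thirds across and two-thirds down:
x = 2 × 22680/3 ≈ 15120; y = 2 × 16440/3 ≈ 10960.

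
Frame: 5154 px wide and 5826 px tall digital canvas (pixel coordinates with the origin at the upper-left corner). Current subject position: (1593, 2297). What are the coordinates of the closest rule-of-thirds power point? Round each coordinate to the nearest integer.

(1718, 1942)

Third lines: x ∈ {1718, 3436}, y ∈ {1942, 3884}.
1593 is closer to x = 1718; 2297 is closer to y = 1942.
So the nearest intersection is the upper-left power point.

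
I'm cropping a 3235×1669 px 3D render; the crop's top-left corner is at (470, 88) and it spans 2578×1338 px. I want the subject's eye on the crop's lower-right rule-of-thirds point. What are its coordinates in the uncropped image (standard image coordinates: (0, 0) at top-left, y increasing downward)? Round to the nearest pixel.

One third of the crop width 2578 is 859.33 px.
One third of the crop height 1338 is 446.00 px.
The lower-right point is two-thirds across and two-thirds down within the crop:
x = 470 + 2 × 859.33 ≈ 2189; y = 88 + 2 × 446.00 ≈ 980.

(2189, 980)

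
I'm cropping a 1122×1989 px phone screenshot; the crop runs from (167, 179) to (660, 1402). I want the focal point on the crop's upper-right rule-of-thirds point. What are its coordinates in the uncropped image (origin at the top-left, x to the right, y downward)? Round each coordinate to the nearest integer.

Crop width = 660 − 167 = 493 px; one third is 164.33 px.
Crop height = 1402 − 179 = 1223 px; one third is 407.67 px.
The upper-right point is two-thirds across and one-third down within the crop:
x = 167 + 2 × 164.33 ≈ 496; y = 179 + 1 × 407.67 ≈ 587.

x = 496 px, y = 587 px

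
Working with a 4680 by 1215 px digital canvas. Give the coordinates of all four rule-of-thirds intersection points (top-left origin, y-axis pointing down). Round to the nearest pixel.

One third of 4680 is 1560; one third of 1215 is 405.
Vertical third lines at x = 1560 and x = 3120; horizontal third lines at y = 405 and y = 810.

(1560, 405), (3120, 405), (1560, 810), (3120, 810)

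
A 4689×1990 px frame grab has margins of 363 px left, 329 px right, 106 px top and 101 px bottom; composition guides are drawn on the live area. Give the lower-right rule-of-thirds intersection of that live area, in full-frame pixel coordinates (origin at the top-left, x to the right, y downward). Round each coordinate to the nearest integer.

(3028, 1295)

Content width = 4689 − 363 − 329 = 3997 px; content height = 1990 − 106 − 101 = 1783 px.
Lower-right is two-thirds across and two-thirds down within the live area.
x = 363 + 2 × 3997/3 = 363 + 2664.67 ≈ 3028
y = 106 + 2 × 1783/3 = 106 + 1188.67 ≈ 1295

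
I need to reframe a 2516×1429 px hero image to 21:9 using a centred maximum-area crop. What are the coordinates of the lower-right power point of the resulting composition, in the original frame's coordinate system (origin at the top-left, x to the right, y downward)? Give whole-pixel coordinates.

(1677, 894)

2516/1429 < 21/9, so the 21:9 crop keeps the full width 2516 and trims height to 2516 × 9/21 = 1078.29 px.
Top offset = (1429 − 1078.29)/2 = 175.36 px; left offset = 0.
Lower-right is two-thirds across and two-thirds down within the crop:
x = 0.00 + 2 × 2516.00/3 ≈ 1677; y = 175.36 + 2 × 1078.29/3 ≈ 894.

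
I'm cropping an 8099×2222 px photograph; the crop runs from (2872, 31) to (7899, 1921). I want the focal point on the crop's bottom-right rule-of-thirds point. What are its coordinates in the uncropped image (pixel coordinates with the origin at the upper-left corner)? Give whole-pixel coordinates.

Crop width = 7899 − 2872 = 5027 px; one third is 1675.67 px.
Crop height = 1921 − 31 = 1890 px; one third is 630.00 px.
The bottom-right point is two-thirds across and two-thirds down within the crop:
x = 2872 + 2 × 1675.67 ≈ 6223; y = 31 + 2 × 630.00 ≈ 1291.

(6223, 1291)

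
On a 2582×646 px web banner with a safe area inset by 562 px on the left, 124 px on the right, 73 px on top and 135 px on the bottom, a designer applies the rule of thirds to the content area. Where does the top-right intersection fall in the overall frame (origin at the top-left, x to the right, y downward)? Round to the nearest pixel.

Content width = 2582 − 562 − 124 = 1896 px; content height = 646 − 73 − 135 = 438 px.
Top-right is two-thirds across and one-third down within the content area.
x = 562 + 2 × 1896/3 = 562 + 1264.00 ≈ 1826
y = 73 + 1 × 438/3 = 73 + 146.00 ≈ 219

x = 1826 px, y = 219 px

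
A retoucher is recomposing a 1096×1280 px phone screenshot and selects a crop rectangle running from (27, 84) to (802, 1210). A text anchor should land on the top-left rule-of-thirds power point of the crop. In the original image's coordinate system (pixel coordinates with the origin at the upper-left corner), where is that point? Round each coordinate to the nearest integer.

Crop width = 802 − 27 = 775 px; one third is 258.33 px.
Crop height = 1210 − 84 = 1126 px; one third is 375.33 px.
The top-left point is one-third across and one-third down within the crop:
x = 27 + 1 × 258.33 ≈ 285; y = 84 + 1 × 375.33 ≈ 459.

x = 285 px, y = 459 px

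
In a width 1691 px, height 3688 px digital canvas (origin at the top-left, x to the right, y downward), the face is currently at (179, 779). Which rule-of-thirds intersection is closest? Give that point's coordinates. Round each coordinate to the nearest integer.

(564, 1229)

Third lines: x ∈ {564, 1127}, y ∈ {1229, 2459}.
179 is closer to x = 564; 779 is closer to y = 1229.
So the nearest intersection is the upper-left power point.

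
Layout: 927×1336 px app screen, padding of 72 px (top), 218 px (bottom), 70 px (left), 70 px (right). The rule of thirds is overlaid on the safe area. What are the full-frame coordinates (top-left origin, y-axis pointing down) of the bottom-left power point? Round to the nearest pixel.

Content width = 927 − 70 − 70 = 787 px; content height = 1336 − 72 − 218 = 1046 px.
Bottom-left is one-third across and two-thirds down within the safe area.
x = 70 + 1 × 787/3 = 70 + 262.33 ≈ 332
y = 72 + 2 × 1046/3 = 72 + 697.33 ≈ 769

x = 332 px, y = 769 px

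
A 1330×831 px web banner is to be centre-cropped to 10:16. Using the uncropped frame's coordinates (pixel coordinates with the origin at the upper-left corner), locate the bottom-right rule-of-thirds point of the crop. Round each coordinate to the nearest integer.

(752, 554)

1330/831 > 10/16, so the 10:16 crop keeps the full height 831 and trims width to 831 × 10/16 = 519.38 px.
Left offset = (1330 − 519.38)/2 = 405.31 px; top offset = 0.
Bottom-right is two-thirds across and two-thirds down within the crop:
x = 405.31 + 2 × 519.38/3 ≈ 752; y = 0.00 + 2 × 831.00/3 ≈ 554.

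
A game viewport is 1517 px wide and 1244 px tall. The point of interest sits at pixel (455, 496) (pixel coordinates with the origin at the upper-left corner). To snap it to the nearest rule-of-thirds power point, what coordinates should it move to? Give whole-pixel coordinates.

Third lines: x ∈ {506, 1011}, y ∈ {415, 829}.
455 is closer to x = 506; 496 is closer to y = 415.
So the nearest intersection is the upper-left power point.

x = 506 px, y = 415 px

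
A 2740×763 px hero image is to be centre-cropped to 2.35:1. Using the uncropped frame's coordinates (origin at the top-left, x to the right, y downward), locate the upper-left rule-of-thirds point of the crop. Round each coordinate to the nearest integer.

(1071, 254)

2740/763 > 2.35/1, so the 2.35:1 crop keeps the full height 763 and trims width to 763 × 2.35/1 = 1793.05 px.
Left offset = (2740 − 1793.05)/2 = 473.48 px; top offset = 0.
Upper-left is one-third across and one-third down within the crop:
x = 473.48 + 1 × 1793.05/3 ≈ 1071; y = 0.00 + 1 × 763.00/3 ≈ 254.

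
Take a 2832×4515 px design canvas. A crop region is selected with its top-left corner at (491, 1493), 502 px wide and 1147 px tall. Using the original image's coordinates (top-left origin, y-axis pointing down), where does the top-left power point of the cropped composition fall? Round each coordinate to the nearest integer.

One third of the crop width 502 is 167.33 px.
One third of the crop height 1147 is 382.33 px.
The top-left point is one-third across and one-third down within the crop:
x = 491 + 1 × 167.33 ≈ 658; y = 1493 + 1 × 382.33 ≈ 1875.

(658, 1875)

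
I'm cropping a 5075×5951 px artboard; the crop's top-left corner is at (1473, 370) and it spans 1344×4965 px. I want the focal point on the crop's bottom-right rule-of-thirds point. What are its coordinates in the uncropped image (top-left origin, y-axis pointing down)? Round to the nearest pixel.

One third of the crop width 1344 is 448.00 px.
One third of the crop height 4965 is 1655.00 px.
The bottom-right point is two-thirds across and two-thirds down within the crop:
x = 1473 + 2 × 448.00 ≈ 2369; y = 370 + 2 × 1655.00 ≈ 3680.

(2369, 3680)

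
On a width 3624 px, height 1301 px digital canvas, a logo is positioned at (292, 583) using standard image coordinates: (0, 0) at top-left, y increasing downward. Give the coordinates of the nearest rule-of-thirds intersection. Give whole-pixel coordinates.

x = 1208 px, y = 434 px

Third lines: x ∈ {1208, 2416}, y ∈ {434, 867}.
292 is closer to x = 1208; 583 is closer to y = 434.
So the nearest intersection is the upper-left power point.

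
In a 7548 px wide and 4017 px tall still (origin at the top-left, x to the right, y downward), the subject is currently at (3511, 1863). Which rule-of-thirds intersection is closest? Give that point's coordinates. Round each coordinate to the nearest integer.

x = 2516 px, y = 1339 px

Third lines: x ∈ {2516, 5032}, y ∈ {1339, 2678}.
3511 is closer to x = 2516; 1863 is closer to y = 1339.
So the nearest intersection is the upper-left power point.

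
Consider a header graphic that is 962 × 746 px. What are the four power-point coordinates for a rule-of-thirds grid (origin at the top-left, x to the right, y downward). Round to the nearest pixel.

One third of 962 is 320.67; one third of 746 is 248.67.
Vertical third lines at x = 321 and x = 641; horizontal third lines at y = 249 and y = 497.

(321, 249), (641, 249), (321, 497), (641, 497)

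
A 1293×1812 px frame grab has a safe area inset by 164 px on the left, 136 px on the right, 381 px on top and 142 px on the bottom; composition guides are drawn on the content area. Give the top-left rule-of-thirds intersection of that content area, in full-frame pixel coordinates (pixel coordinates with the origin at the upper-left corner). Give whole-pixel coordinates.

x = 495 px, y = 811 px

Content width = 1293 − 164 − 136 = 993 px; content height = 1812 − 381 − 142 = 1289 px.
Top-left is one-third across and one-third down within the content area.
x = 164 + 1 × 993/3 = 164 + 331.00 ≈ 495
y = 381 + 1 × 1289/3 = 381 + 429.67 ≈ 811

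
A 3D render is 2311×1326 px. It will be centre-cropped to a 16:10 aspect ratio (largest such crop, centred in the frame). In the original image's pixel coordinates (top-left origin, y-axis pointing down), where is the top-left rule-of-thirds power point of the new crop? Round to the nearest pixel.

(802, 442)

2311/1326 > 16/10, so the 16:10 crop keeps the full height 1326 and trims width to 1326 × 16/10 = 2121.60 px.
Left offset = (2311 − 2121.60)/2 = 94.70 px; top offset = 0.
Top-left is one-third across and one-third down within the crop:
x = 94.70 + 1 × 2121.60/3 ≈ 802; y = 0.00 + 1 × 1326.00/3 ≈ 442.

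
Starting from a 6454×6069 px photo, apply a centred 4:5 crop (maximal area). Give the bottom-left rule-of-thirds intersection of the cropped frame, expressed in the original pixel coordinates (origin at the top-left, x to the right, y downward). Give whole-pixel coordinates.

(2418, 4046)

6454/6069 > 4/5, so the 4:5 crop keeps the full height 6069 and trims width to 6069 × 4/5 = 4855.20 px.
Left offset = (6454 − 4855.20)/2 = 799.40 px; top offset = 0.
Bottom-left is one-third across and two-thirds down within the crop:
x = 799.40 + 1 × 4855.20/3 ≈ 2418; y = 0.00 + 2 × 6069.00/3 ≈ 4046.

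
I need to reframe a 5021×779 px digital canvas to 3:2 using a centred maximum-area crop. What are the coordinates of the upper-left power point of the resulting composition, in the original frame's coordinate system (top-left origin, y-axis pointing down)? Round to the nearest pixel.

5021/779 > 3/2, so the 3:2 crop keeps the full height 779 and trims width to 779 × 3/2 = 1168.50 px.
Left offset = (5021 − 1168.50)/2 = 1926.25 px; top offset = 0.
Upper-left is one-third across and one-third down within the crop:
x = 1926.25 + 1 × 1168.50/3 ≈ 2316; y = 0.00 + 1 × 779.00/3 ≈ 260.

x = 2316 px, y = 260 px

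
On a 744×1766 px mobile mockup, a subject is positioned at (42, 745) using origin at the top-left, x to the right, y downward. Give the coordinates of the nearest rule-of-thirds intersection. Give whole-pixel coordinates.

Third lines: x ∈ {248, 496}, y ∈ {589, 1177}.
42 is closer to x = 248; 745 is closer to y = 589.
So the nearest intersection is the upper-left power point.

(248, 589)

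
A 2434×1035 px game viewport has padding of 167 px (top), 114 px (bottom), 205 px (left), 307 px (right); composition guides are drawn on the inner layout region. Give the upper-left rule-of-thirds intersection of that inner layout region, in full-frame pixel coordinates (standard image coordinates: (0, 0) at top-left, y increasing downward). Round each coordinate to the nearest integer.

x = 846 px, y = 418 px

Content width = 2434 − 205 − 307 = 1922 px; content height = 1035 − 167 − 114 = 754 px.
Upper-left is one-third across and one-third down within the inner layout region.
x = 205 + 1 × 1922/3 = 205 + 640.67 ≈ 846
y = 167 + 1 × 754/3 = 167 + 251.33 ≈ 418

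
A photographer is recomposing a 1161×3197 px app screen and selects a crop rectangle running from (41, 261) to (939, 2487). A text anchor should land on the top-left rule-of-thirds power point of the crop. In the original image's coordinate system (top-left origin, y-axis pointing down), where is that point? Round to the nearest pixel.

Crop width = 939 − 41 = 898 px; one third is 299.33 px.
Crop height = 2487 − 261 = 2226 px; one third is 742.00 px.
The top-left point is one-third across and one-third down within the crop:
x = 41 + 1 × 299.33 ≈ 340; y = 261 + 1 × 742.00 ≈ 1003.

x = 340 px, y = 1003 px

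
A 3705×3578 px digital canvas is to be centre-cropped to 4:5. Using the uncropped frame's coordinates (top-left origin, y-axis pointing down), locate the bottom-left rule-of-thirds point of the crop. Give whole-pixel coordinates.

3705/3578 > 4/5, so the 4:5 crop keeps the full height 3578 and trims width to 3578 × 4/5 = 2862.40 px.
Left offset = (3705 − 2862.40)/2 = 421.30 px; top offset = 0.
Bottom-left is one-third across and two-thirds down within the crop:
x = 421.30 + 1 × 2862.40/3 ≈ 1375; y = 0.00 + 2 × 3578.00/3 ≈ 2385.

x = 1375 px, y = 2385 px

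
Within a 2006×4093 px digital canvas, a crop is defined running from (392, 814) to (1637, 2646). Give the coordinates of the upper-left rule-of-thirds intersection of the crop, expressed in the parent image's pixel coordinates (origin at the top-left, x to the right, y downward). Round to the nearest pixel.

x = 807 px, y = 1425 px

Crop width = 1637 − 392 = 1245 px; one third is 415.00 px.
Crop height = 2646 − 814 = 1832 px; one third is 610.67 px.
The upper-left point is one-third across and one-third down within the crop:
x = 392 + 1 × 415.00 ≈ 807; y = 814 + 1 × 610.67 ≈ 1425.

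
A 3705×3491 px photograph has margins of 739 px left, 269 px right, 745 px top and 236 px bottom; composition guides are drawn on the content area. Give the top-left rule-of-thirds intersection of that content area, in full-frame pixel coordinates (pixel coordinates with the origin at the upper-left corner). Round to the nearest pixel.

(1638, 1582)

Content width = 3705 − 739 − 269 = 2697 px; content height = 3491 − 745 − 236 = 2510 px.
Top-left is one-third across and one-third down within the content area.
x = 739 + 1 × 2697/3 = 739 + 899.00 ≈ 1638
y = 745 + 1 × 2510/3 = 745 + 836.67 ≈ 1582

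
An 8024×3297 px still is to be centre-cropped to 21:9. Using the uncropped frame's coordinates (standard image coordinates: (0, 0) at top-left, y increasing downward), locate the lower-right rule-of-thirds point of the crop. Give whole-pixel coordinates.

(5294, 2198)

8024/3297 > 21/9, so the 21:9 crop keeps the full height 3297 and trims width to 3297 × 21/9 = 7693.00 px.
Left offset = (8024 − 7693.00)/2 = 165.50 px; top offset = 0.
Lower-right is two-thirds across and two-thirds down within the crop:
x = 165.50 + 2 × 7693.00/3 ≈ 5294; y = 0.00 + 2 × 3297.00/3 ≈ 2198.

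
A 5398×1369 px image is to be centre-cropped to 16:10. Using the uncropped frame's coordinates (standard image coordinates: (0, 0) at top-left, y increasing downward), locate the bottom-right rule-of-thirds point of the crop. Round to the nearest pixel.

5398/1369 > 16/10, so the 16:10 crop keeps the full height 1369 and trims width to 1369 × 16/10 = 2190.40 px.
Left offset = (5398 − 2190.40)/2 = 1603.80 px; top offset = 0.
Bottom-right is two-thirds across and two-thirds down within the crop:
x = 1603.80 + 2 × 2190.40/3 ≈ 3064; y = 0.00 + 2 × 1369.00/3 ≈ 913.

x = 3064 px, y = 913 px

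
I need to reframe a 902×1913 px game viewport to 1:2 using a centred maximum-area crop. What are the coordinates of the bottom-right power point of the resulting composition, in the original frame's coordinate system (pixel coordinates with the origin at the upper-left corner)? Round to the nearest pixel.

(601, 1257)

902/1913 < 1/2, so the 1:2 crop keeps the full width 902 and trims height to 902 × 2/1 = 1804.00 px.
Top offset = (1913 − 1804.00)/2 = 54.50 px; left offset = 0.
Bottom-right is two-thirds across and two-thirds down within the crop:
x = 0.00 + 2 × 902.00/3 ≈ 601; y = 54.50 + 2 × 1804.00/3 ≈ 1257.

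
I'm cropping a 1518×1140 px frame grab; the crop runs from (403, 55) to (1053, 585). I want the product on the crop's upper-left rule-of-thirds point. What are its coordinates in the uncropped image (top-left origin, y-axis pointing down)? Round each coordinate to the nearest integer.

Crop width = 1053 − 403 = 650 px; one third is 216.67 px.
Crop height = 585 − 55 = 530 px; one third is 176.67 px.
The upper-left point is one-third across and one-third down within the crop:
x = 403 + 1 × 216.67 ≈ 620; y = 55 + 1 × 176.67 ≈ 232.

(620, 232)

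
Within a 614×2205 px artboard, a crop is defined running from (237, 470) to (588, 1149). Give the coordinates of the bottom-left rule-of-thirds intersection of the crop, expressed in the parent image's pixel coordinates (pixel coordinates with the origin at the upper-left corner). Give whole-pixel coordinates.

(354, 923)

Crop width = 588 − 237 = 351 px; one third is 117.00 px.
Crop height = 1149 − 470 = 679 px; one third is 226.33 px.
The bottom-left point is one-third across and two-thirds down within the crop:
x = 237 + 1 × 117.00 ≈ 354; y = 470 + 2 × 226.33 ≈ 923.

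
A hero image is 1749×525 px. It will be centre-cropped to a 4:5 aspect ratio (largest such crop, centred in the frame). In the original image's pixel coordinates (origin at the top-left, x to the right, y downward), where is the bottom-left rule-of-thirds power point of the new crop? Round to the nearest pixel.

1749/525 > 4/5, so the 4:5 crop keeps the full height 525 and trims width to 525 × 4/5 = 420.00 px.
Left offset = (1749 − 420.00)/2 = 664.50 px; top offset = 0.
Bottom-left is one-third across and two-thirds down within the crop:
x = 664.50 + 1 × 420.00/3 ≈ 805; y = 0.00 + 2 × 525.00/3 ≈ 350.

x = 805 px, y = 350 px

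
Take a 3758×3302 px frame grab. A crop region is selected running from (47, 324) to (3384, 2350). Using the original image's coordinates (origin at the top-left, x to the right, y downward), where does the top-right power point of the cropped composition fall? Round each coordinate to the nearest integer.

x = 2272 px, y = 999 px

Crop width = 3384 − 47 = 3337 px; one third is 1112.33 px.
Crop height = 2350 − 324 = 2026 px; one third is 675.33 px.
The top-right point is two-thirds across and one-third down within the crop:
x = 47 + 2 × 1112.33 ≈ 2272; y = 324 + 1 × 675.33 ≈ 999.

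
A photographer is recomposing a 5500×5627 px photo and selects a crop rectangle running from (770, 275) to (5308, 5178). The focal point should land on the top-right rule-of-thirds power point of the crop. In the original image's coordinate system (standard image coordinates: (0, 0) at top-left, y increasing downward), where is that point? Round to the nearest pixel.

Crop width = 5308 − 770 = 4538 px; one third is 1512.67 px.
Crop height = 5178 − 275 = 4903 px; one third is 1634.33 px.
The top-right point is two-thirds across and one-third down within the crop:
x = 770 + 2 × 1512.67 ≈ 3795; y = 275 + 1 × 1634.33 ≈ 1909.

(3795, 1909)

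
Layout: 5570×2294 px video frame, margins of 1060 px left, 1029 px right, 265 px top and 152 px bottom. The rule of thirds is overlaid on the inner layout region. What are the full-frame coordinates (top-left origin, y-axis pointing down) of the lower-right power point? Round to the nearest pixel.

Content width = 5570 − 1060 − 1029 = 3481 px; content height = 2294 − 265 − 152 = 1877 px.
Lower-right is two-thirds across and two-thirds down within the inner layout region.
x = 1060 + 2 × 3481/3 = 1060 + 2320.67 ≈ 3381
y = 265 + 2 × 1877/3 = 265 + 1251.33 ≈ 1516

(3381, 1516)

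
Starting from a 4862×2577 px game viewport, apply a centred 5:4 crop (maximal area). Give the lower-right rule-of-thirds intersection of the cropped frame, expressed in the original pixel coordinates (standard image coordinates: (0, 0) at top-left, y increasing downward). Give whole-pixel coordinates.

x = 2968 px, y = 1718 px

4862/2577 > 5/4, so the 5:4 crop keeps the full height 2577 and trims width to 2577 × 5/4 = 3221.25 px.
Left offset = (4862 − 3221.25)/2 = 820.38 px; top offset = 0.
Lower-right is two-thirds across and two-thirds down within the crop:
x = 820.38 + 2 × 3221.25/3 ≈ 2968; y = 0.00 + 2 × 2577.00/3 ≈ 1718.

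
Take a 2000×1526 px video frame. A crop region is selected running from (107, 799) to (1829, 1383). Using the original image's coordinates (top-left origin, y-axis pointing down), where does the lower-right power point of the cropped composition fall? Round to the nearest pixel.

(1255, 1188)

Crop width = 1829 − 107 = 1722 px; one third is 574.00 px.
Crop height = 1383 − 799 = 584 px; one third is 194.67 px.
The lower-right point is two-thirds across and two-thirds down within the crop:
x = 107 + 2 × 574.00 ≈ 1255; y = 799 + 2 × 194.67 ≈ 1188.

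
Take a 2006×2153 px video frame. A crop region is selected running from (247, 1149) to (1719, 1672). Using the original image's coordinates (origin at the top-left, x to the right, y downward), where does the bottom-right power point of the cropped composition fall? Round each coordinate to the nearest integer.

Crop width = 1719 − 247 = 1472 px; one third is 490.67 px.
Crop height = 1672 − 1149 = 523 px; one third is 174.33 px.
The bottom-right point is two-thirds across and two-thirds down within the crop:
x = 247 + 2 × 490.67 ≈ 1228; y = 1149 + 2 × 174.33 ≈ 1498.

(1228, 1498)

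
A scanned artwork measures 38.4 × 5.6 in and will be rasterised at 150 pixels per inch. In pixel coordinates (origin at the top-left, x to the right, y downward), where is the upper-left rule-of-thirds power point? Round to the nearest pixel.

In pixels the canvas is 38.4 × 150 = 5760 wide and 5.6 × 150 = 840 tall.
The upper-left point is one-third across and one-third down:
x = 1 × 5760/3 ≈ 1920; y = 1 × 840/3 ≈ 280.

x = 1920 px, y = 280 px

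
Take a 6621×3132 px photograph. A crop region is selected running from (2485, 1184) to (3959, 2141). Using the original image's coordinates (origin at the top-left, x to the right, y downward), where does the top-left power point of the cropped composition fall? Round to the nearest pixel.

(2976, 1503)

Crop width = 3959 − 2485 = 1474 px; one third is 491.33 px.
Crop height = 2141 − 1184 = 957 px; one third is 319.00 px.
The top-left point is one-third across and one-third down within the crop:
x = 2485 + 1 × 491.33 ≈ 2976; y = 1184 + 1 × 319.00 ≈ 1503.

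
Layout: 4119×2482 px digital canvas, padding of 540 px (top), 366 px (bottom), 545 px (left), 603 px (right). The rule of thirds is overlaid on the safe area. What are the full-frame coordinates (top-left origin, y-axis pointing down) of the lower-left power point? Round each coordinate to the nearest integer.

Content width = 4119 − 545 − 603 = 2971 px; content height = 2482 − 540 − 366 = 1576 px.
Lower-left is one-third across and two-thirds down within the safe area.
x = 545 + 1 × 2971/3 = 545 + 990.33 ≈ 1535
y = 540 + 2 × 1576/3 = 540 + 1050.67 ≈ 1591

(1535, 1591)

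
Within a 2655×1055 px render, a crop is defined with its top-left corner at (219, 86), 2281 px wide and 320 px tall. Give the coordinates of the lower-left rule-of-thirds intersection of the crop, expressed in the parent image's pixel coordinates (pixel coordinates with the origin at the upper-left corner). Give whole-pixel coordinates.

One third of the crop width 2281 is 760.33 px.
One third of the crop height 320 is 106.67 px.
The lower-left point is one-third across and two-thirds down within the crop:
x = 219 + 1 × 760.33 ≈ 979; y = 86 + 2 × 106.67 ≈ 299.

x = 979 px, y = 299 px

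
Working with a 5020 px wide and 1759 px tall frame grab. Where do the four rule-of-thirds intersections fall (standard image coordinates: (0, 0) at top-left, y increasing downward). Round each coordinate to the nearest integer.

One third of 5020 is 1673.33; one third of 1759 is 586.33.
Vertical third lines at x = 1673 and x = 3347; horizontal third lines at y = 586 and y = 1173.

(1673, 586), (3347, 586), (1673, 1173), (3347, 1173)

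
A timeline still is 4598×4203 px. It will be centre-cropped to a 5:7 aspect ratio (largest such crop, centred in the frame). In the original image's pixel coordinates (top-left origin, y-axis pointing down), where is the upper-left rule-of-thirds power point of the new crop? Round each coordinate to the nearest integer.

4598/4203 > 5/7, so the 5:7 crop keeps the full height 4203 and trims width to 4203 × 5/7 = 3002.14 px.
Left offset = (4598 − 3002.14)/2 = 797.93 px; top offset = 0.
Upper-left is one-third across and one-third down within the crop:
x = 797.93 + 1 × 3002.14/3 ≈ 1799; y = 0.00 + 1 × 4203.00/3 ≈ 1401.

x = 1799 px, y = 1401 px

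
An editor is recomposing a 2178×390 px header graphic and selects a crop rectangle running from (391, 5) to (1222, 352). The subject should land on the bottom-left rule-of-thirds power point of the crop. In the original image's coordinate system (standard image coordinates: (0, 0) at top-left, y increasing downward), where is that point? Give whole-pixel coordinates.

x = 668 px, y = 236 px

Crop width = 1222 − 391 = 831 px; one third is 277.00 px.
Crop height = 352 − 5 = 347 px; one third is 115.67 px.
The bottom-left point is one-third across and two-thirds down within the crop:
x = 391 + 1 × 277.00 ≈ 668; y = 5 + 2 × 115.67 ≈ 236.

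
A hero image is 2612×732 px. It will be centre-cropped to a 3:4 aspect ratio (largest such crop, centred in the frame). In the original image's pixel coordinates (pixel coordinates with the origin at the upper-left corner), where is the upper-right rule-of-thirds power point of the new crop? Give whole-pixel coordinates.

x = 1398 px, y = 244 px

2612/732 > 3/4, so the 3:4 crop keeps the full height 732 and trims width to 732 × 3/4 = 549.00 px.
Left offset = (2612 − 549.00)/2 = 1031.50 px; top offset = 0.
Upper-right is two-thirds across and one-third down within the crop:
x = 1031.50 + 2 × 549.00/3 ≈ 1398; y = 0.00 + 1 × 732.00/3 ≈ 244.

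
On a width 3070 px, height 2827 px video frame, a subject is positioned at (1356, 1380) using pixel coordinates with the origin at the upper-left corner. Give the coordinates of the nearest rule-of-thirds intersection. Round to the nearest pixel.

x = 1023 px, y = 942 px

Third lines: x ∈ {1023, 2047}, y ∈ {942, 1885}.
1356 is closer to x = 1023; 1380 is closer to y = 942.
So the nearest intersection is the upper-left power point.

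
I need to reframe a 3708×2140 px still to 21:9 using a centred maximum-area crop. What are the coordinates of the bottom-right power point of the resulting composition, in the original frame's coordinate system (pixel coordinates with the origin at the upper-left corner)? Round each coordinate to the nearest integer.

(2472, 1335)

3708/2140 < 21/9, so the 21:9 crop keeps the full width 3708 and trims height to 3708 × 9/21 = 1589.14 px.
Top offset = (2140 − 1589.14)/2 = 275.43 px; left offset = 0.
Bottom-right is two-thirds across and two-thirds down within the crop:
x = 0.00 + 2 × 3708.00/3 ≈ 2472; y = 275.43 + 2 × 1589.14/3 ≈ 1335.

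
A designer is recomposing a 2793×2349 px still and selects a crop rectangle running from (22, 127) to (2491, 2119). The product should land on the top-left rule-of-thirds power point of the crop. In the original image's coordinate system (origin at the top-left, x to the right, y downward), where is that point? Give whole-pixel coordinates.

x = 845 px, y = 791 px

Crop width = 2491 − 22 = 2469 px; one third is 823.00 px.
Crop height = 2119 − 127 = 1992 px; one third is 664.00 px.
The top-left point is one-third across and one-third down within the crop:
x = 22 + 1 × 823.00 ≈ 845; y = 127 + 1 × 664.00 ≈ 791.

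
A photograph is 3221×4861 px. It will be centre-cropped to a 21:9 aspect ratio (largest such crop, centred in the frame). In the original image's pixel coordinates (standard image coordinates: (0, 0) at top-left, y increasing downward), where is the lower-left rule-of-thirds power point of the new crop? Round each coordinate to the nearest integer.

x = 1074 px, y = 2661 px

3221/4861 < 21/9, so the 21:9 crop keeps the full width 3221 and trims height to 3221 × 9/21 = 1380.43 px.
Top offset = (4861 − 1380.43)/2 = 1740.29 px; left offset = 0.
Lower-left is one-third across and two-thirds down within the crop:
x = 0.00 + 1 × 3221.00/3 ≈ 1074; y = 1740.29 + 2 × 1380.43/3 ≈ 2661.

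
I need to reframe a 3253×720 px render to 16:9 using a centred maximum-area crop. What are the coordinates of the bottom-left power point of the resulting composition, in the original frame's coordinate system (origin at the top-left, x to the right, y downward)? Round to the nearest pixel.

3253/720 > 16/9, so the 16:9 crop keeps the full height 720 and trims width to 720 × 16/9 = 1280.00 px.
Left offset = (3253 − 1280.00)/2 = 986.50 px; top offset = 0.
Bottom-left is one-third across and two-thirds down within the crop:
x = 986.50 + 1 × 1280.00/3 ≈ 1413; y = 0.00 + 2 × 720.00/3 ≈ 480.

x = 1413 px, y = 480 px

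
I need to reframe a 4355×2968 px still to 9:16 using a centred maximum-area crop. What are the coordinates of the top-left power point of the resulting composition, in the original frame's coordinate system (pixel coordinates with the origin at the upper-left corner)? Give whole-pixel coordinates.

x = 1899 px, y = 989 px

4355/2968 > 9/16, so the 9:16 crop keeps the full height 2968 and trims width to 2968 × 9/16 = 1669.50 px.
Left offset = (4355 − 1669.50)/2 = 1342.75 px; top offset = 0.
Top-left is one-third across and one-third down within the crop:
x = 1342.75 + 1 × 1669.50/3 ≈ 1899; y = 0.00 + 1 × 2968.00/3 ≈ 989.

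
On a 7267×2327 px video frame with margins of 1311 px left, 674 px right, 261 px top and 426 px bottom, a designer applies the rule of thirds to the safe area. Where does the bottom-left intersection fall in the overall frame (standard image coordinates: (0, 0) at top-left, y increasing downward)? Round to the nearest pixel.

Content width = 7267 − 1311 − 674 = 5282 px; content height = 2327 − 261 − 426 = 1640 px.
Bottom-left is one-third across and two-thirds down within the safe area.
x = 1311 + 1 × 5282/3 = 1311 + 1760.67 ≈ 3072
y = 261 + 2 × 1640/3 = 261 + 1093.33 ≈ 1354

(3072, 1354)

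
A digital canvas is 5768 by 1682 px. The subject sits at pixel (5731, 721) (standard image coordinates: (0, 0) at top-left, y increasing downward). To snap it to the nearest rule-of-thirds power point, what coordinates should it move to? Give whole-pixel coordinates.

Third lines: x ∈ {1923, 3845}, y ∈ {561, 1121}.
5731 is closer to x = 3845; 721 is closer to y = 561.
So the nearest intersection is the upper-right power point.

x = 3845 px, y = 561 px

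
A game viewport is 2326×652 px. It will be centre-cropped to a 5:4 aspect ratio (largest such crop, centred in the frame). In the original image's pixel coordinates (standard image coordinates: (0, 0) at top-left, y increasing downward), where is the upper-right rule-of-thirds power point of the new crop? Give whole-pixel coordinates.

2326/652 > 5/4, so the 5:4 crop keeps the full height 652 and trims width to 652 × 5/4 = 815.00 px.
Left offset = (2326 − 815.00)/2 = 755.50 px; top offset = 0.
Upper-right is two-thirds across and one-third down within the crop:
x = 755.50 + 2 × 815.00/3 ≈ 1299; y = 0.00 + 1 × 652.00/3 ≈ 217.

(1299, 217)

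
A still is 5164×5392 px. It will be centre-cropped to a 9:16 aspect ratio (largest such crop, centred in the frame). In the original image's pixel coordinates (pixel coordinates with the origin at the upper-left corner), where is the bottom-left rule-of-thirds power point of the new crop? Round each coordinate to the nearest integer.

5164/5392 > 9/16, so the 9:16 crop keeps the full height 5392 and trims width to 5392 × 9/16 = 3033.00 px.
Left offset = (5164 − 3033.00)/2 = 1065.50 px; top offset = 0.
Bottom-left is one-third across and two-thirds down within the crop:
x = 1065.50 + 1 × 3033.00/3 ≈ 2077; y = 0.00 + 2 × 5392.00/3 ≈ 3595.

x = 2077 px, y = 3595 px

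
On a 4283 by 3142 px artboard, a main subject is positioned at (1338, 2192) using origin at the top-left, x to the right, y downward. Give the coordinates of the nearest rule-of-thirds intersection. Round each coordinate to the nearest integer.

x = 1428 px, y = 2095 px

Third lines: x ∈ {1428, 2855}, y ∈ {1047, 2095}.
1338 is closer to x = 1428; 2192 is closer to y = 2095.
So the nearest intersection is the lower-left power point.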